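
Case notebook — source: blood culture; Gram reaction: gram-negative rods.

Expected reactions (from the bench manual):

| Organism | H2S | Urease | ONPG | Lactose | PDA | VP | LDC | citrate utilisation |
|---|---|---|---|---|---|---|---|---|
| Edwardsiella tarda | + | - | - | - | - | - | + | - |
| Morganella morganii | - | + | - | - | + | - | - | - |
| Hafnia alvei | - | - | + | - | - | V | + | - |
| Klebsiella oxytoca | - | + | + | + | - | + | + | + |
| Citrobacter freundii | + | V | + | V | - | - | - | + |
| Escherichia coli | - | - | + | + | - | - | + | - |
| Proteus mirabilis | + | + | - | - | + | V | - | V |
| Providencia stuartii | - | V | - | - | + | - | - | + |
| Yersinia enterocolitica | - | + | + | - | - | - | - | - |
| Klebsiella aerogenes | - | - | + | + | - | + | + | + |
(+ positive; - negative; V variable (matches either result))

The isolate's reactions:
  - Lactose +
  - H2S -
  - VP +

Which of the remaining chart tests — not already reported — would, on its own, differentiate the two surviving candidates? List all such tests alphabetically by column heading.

VP +: excludes 6 organisms — 4 left.
Lactose +: excludes Hafnia alvei, Proteus mirabilis — 2 left.
H2S -: all 2 remaining candidates are consistent.
Two candidates remain: Klebsiella aerogenes and Klebsiella oxytoca.
  Urease: Klebsiella aerogenes -, Klebsiella oxytoca + — discriminates.
  ONPG: + vs + — same for both, does not separate.
  PDA: - vs - — same for both, does not separate.
  LDC: + vs + — same for both, does not separate.
  citrate utilisation: + vs + — same for both, does not separate.

Urease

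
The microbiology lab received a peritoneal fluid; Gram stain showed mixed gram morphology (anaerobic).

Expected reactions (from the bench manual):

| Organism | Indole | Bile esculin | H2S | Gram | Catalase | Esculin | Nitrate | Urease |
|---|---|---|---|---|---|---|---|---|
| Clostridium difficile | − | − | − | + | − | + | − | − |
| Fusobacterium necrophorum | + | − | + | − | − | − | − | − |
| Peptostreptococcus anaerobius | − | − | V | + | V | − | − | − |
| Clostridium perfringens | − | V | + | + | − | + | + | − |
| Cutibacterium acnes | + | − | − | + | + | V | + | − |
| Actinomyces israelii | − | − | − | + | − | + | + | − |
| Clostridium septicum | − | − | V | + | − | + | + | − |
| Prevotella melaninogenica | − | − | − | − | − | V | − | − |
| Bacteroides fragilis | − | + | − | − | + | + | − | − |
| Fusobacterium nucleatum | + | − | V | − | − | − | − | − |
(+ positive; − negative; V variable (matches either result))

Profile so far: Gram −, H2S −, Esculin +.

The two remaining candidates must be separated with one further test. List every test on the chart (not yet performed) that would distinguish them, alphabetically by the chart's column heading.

Bile esculin, Catalase

Gram −: excludes 6 organisms — 4 left.
Esculin +: excludes Fusobacterium necrophorum, Fusobacterium nucleatum — 2 left.
H2S −: all 2 remaining candidates are consistent.
Two candidates remain: Bacteroides fragilis and Prevotella melaninogenica.
  Indole: − vs − — same for both, does not separate.
  Bile esculin: Bacteroides fragilis +, Prevotella melaninogenica − — discriminates.
  Catalase: Bacteroides fragilis +, Prevotella melaninogenica − — discriminates.
  Nitrate: − vs − — same for both, does not separate.
  Urease: − vs − — same for both, does not separate.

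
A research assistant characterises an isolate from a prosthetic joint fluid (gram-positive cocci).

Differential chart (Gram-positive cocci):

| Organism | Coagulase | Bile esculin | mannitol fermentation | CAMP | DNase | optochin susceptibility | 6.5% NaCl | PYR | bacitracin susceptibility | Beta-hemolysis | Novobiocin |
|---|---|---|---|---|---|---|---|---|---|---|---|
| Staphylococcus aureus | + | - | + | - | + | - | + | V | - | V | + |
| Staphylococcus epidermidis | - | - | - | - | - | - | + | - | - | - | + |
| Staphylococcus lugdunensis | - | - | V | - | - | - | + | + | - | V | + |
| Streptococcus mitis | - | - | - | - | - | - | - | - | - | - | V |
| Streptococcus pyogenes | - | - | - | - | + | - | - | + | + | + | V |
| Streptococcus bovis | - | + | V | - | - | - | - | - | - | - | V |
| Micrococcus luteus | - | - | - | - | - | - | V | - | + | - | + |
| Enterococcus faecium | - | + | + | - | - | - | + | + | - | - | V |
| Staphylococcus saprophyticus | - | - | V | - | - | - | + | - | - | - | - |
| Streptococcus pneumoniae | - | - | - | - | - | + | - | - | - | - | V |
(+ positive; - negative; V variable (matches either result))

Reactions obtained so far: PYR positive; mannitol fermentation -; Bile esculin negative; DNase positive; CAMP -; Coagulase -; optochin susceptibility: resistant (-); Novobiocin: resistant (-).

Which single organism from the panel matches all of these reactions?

Streptococcus pyogenes

Bile esculin -: excludes Streptococcus bovis, Enterococcus faecium — 8 left.
Coagulase -: excludes Staphylococcus aureus — 7 left.
mannitol fermentation -: all 7 remaining candidates are consistent.
CAMP -: all 7 remaining candidates are consistent.
optochin susceptibility -: excludes Streptococcus pneumoniae — 6 left.
DNase +: excludes 5 organisms — 1 left.
PYR +: the one remaining candidate is consistent.
Novobiocin -: the one remaining candidate is consistent.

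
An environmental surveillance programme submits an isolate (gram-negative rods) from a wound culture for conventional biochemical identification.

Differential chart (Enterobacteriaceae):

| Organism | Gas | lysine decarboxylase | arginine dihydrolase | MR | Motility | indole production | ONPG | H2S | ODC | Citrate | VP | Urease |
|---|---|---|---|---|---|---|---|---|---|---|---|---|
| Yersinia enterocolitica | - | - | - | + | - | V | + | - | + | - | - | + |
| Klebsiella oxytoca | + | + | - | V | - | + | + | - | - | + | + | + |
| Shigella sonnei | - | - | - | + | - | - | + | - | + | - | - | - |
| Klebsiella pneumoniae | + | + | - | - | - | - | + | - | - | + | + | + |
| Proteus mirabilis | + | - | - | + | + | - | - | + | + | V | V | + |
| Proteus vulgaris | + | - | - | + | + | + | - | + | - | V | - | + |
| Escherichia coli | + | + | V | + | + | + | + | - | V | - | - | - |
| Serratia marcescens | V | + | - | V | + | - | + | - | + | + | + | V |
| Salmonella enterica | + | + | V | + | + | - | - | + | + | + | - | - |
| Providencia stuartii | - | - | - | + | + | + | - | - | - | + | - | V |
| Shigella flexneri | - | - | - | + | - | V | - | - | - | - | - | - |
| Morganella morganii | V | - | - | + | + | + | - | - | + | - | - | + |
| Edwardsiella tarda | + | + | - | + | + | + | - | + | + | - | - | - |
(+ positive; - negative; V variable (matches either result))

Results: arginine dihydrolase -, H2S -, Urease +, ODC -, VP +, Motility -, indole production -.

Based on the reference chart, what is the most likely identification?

Urease +: excludes 5 organisms — 8 left.
indole production -: excludes Klebsiella oxytoca, Proteus vulgaris, Providencia stuartii, Morganella morganii — 4 left.
Motility -: excludes Proteus mirabilis, Serratia marcescens — 2 left.
VP +: excludes Yersinia enterocolitica — 1 left.
ODC -: the one remaining candidate is consistent.
arginine dihydrolase -: the one remaining candidate is consistent.
H2S -: the one remaining candidate is consistent.

Klebsiella pneumoniae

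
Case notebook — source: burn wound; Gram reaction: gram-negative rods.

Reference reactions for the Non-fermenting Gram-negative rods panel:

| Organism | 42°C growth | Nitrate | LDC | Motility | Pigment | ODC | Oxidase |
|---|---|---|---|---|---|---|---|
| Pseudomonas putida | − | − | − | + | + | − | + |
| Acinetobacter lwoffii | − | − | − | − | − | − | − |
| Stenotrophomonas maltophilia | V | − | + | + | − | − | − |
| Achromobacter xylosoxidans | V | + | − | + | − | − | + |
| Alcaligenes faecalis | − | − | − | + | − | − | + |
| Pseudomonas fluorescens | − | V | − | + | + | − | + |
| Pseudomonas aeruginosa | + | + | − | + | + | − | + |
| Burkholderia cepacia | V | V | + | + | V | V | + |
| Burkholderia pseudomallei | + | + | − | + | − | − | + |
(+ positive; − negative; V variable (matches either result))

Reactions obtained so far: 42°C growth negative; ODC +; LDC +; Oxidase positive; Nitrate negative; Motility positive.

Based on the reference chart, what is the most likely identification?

Burkholderia cepacia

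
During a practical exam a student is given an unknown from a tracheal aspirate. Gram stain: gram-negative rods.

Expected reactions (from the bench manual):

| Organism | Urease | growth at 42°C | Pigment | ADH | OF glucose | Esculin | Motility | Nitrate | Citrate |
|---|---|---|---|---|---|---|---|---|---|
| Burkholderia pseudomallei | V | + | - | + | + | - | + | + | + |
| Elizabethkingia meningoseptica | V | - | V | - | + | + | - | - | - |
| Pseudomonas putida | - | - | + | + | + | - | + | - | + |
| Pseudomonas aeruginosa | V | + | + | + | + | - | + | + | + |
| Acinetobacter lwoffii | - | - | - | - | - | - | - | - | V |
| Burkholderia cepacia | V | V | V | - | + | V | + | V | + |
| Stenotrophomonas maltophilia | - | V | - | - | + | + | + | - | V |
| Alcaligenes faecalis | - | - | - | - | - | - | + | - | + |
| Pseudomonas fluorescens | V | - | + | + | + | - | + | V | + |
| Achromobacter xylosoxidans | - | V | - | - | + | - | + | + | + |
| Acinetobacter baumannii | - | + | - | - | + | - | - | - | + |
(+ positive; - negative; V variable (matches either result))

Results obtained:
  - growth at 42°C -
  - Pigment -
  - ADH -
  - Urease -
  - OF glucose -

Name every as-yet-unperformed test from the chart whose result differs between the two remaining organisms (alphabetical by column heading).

Urease -: all 11 remaining candidates are consistent.
ADH -: excludes Burkholderia pseudomallei, Pseudomonas putida, Pseudomonas aeruginosa, Pseudomonas fluorescens — 7 left.
growth at 42°C -: excludes Acinetobacter baumannii — 6 left.
Pigment -: all 6 remaining candidates are consistent.
OF glucose -: excludes Elizabethkingia meningoseptica, Burkholderia cepacia, Stenotrophomonas maltophilia, Achromobacter xylosoxidans — 2 left.
Two candidates remain: Acinetobacter lwoffii and Alcaligenes faecalis.
  Esculin: - vs - — same for both, does not separate.
  Motility: Acinetobacter lwoffii -, Alcaligenes faecalis + — discriminates.
  Nitrate: - vs - — same for both, does not separate.
  Citrate: V vs + — variable for at least one, does not separate.

Motility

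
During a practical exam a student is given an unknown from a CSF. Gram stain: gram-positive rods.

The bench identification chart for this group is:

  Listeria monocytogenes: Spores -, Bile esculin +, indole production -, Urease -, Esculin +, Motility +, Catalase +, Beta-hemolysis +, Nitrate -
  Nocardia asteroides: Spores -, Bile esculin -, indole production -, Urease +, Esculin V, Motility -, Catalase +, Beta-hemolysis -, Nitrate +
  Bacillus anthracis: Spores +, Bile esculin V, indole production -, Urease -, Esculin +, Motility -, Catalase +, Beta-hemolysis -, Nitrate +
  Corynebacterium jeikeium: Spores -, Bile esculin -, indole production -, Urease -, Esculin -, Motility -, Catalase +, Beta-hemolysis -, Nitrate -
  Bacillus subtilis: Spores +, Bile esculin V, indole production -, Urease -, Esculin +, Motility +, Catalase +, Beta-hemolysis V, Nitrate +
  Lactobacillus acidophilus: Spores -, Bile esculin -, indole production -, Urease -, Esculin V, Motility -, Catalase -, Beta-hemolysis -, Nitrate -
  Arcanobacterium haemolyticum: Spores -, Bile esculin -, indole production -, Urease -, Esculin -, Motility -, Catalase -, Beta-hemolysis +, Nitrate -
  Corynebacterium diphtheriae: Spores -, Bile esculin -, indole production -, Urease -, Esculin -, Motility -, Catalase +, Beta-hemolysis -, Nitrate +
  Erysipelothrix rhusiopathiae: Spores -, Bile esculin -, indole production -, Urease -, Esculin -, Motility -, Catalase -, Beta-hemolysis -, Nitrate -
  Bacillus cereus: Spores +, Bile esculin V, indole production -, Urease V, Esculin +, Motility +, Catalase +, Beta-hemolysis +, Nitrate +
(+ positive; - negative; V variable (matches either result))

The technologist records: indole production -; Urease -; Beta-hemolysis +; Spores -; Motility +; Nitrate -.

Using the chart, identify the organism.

indole production -: all 10 remaining candidates are consistent.
Urease -: excludes Nocardia asteroides — 9 left.
Motility +: excludes 6 organisms — 3 left.
Nitrate -: excludes Bacillus subtilis, Bacillus cereus — 1 left.
Beta-hemolysis +: the one remaining candidate is consistent.
Spores -: the one remaining candidate is consistent.

Listeria monocytogenes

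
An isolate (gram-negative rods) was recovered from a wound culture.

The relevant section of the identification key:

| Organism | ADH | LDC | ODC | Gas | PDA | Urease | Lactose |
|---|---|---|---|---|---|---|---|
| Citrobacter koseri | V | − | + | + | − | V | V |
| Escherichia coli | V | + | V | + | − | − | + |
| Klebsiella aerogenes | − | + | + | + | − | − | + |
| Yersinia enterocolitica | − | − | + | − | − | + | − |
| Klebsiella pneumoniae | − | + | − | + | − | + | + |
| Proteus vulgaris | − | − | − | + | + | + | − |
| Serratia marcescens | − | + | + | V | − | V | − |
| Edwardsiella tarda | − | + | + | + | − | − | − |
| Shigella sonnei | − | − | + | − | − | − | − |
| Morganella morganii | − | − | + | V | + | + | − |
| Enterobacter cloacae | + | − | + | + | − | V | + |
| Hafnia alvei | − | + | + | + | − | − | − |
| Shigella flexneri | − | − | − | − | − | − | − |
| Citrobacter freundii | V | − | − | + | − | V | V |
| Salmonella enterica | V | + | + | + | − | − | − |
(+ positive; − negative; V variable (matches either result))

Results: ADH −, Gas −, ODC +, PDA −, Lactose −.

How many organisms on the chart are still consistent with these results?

3

ADH −: excludes Enterobacter cloacae — 14 left.
Gas −: excludes 9 organisms — 5 left.
PDA −: excludes Morganella morganii — 4 left.
Lactose −: all 4 remaining candidates are consistent.
ODC +: excludes Shigella flexneri — 3 left.
Still consistent: Serratia marcescens, Shigella sonnei, Yersinia enterocolitica.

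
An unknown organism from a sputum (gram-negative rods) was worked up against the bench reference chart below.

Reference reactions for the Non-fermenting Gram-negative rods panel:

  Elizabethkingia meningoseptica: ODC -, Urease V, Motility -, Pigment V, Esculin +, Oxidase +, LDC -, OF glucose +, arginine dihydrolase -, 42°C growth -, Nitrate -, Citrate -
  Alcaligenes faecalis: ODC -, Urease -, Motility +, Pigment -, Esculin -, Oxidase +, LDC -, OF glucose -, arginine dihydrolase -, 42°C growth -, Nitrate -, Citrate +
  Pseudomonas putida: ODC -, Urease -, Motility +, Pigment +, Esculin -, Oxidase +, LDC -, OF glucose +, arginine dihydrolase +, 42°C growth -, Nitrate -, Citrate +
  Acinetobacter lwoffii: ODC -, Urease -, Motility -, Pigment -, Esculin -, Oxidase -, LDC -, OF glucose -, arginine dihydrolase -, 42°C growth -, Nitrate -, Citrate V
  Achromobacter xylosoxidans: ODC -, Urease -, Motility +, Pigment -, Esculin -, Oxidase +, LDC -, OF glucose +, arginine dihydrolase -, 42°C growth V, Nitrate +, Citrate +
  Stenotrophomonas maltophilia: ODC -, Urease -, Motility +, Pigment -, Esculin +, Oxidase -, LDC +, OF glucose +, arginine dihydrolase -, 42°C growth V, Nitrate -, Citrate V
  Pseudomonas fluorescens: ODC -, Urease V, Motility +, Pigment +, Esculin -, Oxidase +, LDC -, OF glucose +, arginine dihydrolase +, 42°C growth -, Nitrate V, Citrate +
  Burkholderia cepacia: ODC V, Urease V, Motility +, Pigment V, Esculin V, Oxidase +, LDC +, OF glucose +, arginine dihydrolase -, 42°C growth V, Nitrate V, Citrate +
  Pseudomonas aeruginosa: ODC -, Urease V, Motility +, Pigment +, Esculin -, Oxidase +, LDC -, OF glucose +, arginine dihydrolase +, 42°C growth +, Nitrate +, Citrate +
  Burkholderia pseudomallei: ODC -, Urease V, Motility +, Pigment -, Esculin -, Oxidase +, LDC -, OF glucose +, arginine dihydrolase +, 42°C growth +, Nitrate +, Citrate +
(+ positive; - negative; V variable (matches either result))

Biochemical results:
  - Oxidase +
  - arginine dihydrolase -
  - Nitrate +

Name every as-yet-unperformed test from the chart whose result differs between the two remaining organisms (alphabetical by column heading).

LDC

Nitrate +: excludes 5 organisms — 5 left.
arginine dihydrolase -: excludes Pseudomonas fluorescens, Pseudomonas aeruginosa, Burkholderia pseudomallei — 2 left.
Oxidase +: all 2 remaining candidates are consistent.
Two candidates remain: Achromobacter xylosoxidans and Burkholderia cepacia.
  ODC: - vs V — variable for at least one, does not separate.
  Urease: - vs V — variable for at least one, does not separate.
  Motility: + vs + — same for both, does not separate.
  Pigment: - vs V — variable for at least one, does not separate.
  Esculin: - vs V — variable for at least one, does not separate.
  LDC: Achromobacter xylosoxidans -, Burkholderia cepacia + — discriminates.
  OF glucose: + vs + — same for both, does not separate.
  42°C growth: V vs V — variable for at least one, does not separate.
  Citrate: + vs + — same for both, does not separate.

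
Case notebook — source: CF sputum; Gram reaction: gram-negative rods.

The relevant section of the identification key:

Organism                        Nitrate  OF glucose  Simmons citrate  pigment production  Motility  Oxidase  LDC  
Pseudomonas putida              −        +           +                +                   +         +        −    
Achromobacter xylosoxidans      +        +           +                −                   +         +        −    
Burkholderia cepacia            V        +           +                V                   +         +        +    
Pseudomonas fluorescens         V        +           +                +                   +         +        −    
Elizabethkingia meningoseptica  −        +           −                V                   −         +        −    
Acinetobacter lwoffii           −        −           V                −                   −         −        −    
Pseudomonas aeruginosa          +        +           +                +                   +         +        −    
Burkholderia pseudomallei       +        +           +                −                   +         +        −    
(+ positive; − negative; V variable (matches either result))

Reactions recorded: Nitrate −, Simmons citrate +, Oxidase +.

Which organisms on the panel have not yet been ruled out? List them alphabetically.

Burkholderia cepacia, Pseudomonas fluorescens, Pseudomonas putida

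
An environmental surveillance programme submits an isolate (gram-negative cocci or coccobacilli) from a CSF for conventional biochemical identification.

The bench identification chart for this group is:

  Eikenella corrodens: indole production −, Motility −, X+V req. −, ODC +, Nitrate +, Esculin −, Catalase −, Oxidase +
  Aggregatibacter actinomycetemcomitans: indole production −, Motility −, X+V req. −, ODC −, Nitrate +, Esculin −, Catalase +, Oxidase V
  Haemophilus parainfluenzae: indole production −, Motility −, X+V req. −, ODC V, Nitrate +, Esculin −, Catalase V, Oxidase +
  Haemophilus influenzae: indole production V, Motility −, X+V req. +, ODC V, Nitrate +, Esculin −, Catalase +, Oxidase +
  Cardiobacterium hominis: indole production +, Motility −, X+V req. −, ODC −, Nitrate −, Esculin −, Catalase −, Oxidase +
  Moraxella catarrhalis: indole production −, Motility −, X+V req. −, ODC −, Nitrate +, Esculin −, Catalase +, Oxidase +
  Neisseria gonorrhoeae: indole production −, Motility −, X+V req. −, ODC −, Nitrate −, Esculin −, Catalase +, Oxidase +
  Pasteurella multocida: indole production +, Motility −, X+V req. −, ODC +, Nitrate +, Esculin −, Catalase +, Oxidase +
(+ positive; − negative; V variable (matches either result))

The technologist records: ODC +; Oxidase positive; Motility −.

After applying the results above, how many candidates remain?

4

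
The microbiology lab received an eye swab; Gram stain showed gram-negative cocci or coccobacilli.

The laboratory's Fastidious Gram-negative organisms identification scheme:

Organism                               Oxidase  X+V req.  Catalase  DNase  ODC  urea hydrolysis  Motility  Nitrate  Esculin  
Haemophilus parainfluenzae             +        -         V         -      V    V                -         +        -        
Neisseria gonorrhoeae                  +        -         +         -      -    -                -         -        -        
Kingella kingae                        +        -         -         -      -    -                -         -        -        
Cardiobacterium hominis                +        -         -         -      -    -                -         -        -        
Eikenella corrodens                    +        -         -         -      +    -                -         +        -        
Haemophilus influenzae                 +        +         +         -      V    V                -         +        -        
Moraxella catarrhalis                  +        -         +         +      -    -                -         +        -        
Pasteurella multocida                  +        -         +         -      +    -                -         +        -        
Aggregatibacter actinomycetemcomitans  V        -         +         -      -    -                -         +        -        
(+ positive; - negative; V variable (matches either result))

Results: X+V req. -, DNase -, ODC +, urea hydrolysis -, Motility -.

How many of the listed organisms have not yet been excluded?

ODC +: excludes 5 organisms — 4 left.
Motility -: all 4 remaining candidates are consistent.
DNase -: all 4 remaining candidates are consistent.
urea hydrolysis -: all 4 remaining candidates are consistent.
X+V req. -: excludes Haemophilus influenzae — 3 left.
Still consistent: Eikenella corrodens, Haemophilus parainfluenzae, Pasteurella multocida.

3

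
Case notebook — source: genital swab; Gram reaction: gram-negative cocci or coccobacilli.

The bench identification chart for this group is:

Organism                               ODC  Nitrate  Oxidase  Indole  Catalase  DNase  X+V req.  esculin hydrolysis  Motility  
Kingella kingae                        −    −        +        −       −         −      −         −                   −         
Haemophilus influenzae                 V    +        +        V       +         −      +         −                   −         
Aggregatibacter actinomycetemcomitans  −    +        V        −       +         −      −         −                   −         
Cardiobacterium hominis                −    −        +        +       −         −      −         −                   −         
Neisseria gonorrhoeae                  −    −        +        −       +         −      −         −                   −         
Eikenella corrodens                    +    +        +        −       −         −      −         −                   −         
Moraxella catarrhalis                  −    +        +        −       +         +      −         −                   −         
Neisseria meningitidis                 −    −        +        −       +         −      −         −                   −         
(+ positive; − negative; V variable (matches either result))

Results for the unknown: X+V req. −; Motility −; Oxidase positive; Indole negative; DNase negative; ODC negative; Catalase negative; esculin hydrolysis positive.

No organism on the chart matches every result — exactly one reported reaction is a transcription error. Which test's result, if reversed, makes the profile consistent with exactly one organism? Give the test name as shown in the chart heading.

esculin hydrolysis

As reported, no row in the chart matches all 8 reactions.
Reversing X+V req. → still no organism matches.
Reversing ODC → still no organism matches.
Reversing Indole → still no organism matches.
Reversing DNase → still no organism matches.
Reversing Catalase → still no organism matches.
Reversing Oxidase → still no organism matches.
Reversing Motility → still no organism matches.
Reversing esculin hydrolysis (to −) → unique match: Kingella kingae.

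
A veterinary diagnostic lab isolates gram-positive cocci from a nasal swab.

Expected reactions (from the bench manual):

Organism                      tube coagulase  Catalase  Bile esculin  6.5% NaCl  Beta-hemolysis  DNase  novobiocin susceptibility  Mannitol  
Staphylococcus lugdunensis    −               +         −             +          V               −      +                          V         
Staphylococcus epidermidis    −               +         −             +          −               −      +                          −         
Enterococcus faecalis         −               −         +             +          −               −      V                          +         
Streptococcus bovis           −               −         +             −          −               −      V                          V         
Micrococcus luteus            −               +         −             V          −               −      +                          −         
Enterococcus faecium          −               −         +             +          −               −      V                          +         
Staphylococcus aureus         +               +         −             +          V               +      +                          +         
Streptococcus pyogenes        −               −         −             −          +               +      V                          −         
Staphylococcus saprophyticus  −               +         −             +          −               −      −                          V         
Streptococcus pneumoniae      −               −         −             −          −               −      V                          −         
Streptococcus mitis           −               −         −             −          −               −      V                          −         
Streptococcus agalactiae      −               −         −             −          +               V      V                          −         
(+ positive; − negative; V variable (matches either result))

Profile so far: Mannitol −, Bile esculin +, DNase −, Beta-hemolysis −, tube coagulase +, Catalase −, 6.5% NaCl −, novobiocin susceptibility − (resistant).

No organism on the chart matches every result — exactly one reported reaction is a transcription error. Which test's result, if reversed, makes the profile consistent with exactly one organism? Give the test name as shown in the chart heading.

tube coagulase

As reported, no row in the chart matches all 8 reactions.
Reversing Bile esculin → still no organism matches.
Reversing novobiocin susceptibility → still no organism matches.
Reversing Beta-hemolysis → still no organism matches.
Reversing 6.5% NaCl → still no organism matches.
Reversing tube coagulase (to −) → unique match: Streptococcus bovis.
Reversing Mannitol → still no organism matches.
Reversing DNase → still no organism matches.
Reversing Catalase → still no organism matches.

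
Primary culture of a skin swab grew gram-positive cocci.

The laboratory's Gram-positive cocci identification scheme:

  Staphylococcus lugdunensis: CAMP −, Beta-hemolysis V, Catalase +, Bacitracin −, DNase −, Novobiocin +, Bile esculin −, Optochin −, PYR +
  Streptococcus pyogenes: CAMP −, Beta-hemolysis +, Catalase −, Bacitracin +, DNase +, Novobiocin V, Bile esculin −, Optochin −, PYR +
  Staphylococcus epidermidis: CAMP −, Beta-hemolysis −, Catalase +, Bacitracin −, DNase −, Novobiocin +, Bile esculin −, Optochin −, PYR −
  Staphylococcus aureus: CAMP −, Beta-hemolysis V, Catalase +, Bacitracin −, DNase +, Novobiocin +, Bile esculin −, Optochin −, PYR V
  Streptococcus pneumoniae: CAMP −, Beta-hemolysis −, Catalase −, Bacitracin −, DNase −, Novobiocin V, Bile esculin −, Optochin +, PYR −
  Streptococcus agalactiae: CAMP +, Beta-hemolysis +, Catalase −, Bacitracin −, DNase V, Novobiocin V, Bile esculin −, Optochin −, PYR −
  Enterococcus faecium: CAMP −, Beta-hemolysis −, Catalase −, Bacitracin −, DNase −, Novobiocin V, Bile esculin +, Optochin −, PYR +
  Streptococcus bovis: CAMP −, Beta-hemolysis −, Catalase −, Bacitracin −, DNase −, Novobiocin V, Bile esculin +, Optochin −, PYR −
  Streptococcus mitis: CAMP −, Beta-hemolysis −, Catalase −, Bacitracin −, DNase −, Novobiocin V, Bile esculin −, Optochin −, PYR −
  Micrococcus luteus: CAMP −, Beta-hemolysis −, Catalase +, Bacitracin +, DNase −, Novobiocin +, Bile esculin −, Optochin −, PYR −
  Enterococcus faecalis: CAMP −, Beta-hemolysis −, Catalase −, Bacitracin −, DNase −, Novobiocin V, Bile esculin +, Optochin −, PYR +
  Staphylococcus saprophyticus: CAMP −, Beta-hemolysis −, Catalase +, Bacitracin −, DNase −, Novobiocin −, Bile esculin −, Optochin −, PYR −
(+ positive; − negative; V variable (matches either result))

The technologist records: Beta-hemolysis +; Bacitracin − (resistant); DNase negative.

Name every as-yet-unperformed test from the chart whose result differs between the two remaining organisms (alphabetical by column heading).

DNase −: excludes Streptococcus pyogenes, Staphylococcus aureus — 10 left.
Bacitracin −: excludes Micrococcus luteus — 9 left.
Beta-hemolysis +: excludes 7 organisms — 2 left.
Two candidates remain: Staphylococcus lugdunensis and Streptococcus agalactiae.
  CAMP: Staphylococcus lugdunensis −, Streptococcus agalactiae + — discriminates.
  Catalase: Staphylococcus lugdunensis +, Streptococcus agalactiae − — discriminates.
  Novobiocin: + vs V — variable for at least one, does not separate.
  Bile esculin: − vs − — same for both, does not separate.
  Optochin: − vs − — same for both, does not separate.
  PYR: Staphylococcus lugdunensis +, Streptococcus agalactiae − — discriminates.

CAMP, Catalase, PYR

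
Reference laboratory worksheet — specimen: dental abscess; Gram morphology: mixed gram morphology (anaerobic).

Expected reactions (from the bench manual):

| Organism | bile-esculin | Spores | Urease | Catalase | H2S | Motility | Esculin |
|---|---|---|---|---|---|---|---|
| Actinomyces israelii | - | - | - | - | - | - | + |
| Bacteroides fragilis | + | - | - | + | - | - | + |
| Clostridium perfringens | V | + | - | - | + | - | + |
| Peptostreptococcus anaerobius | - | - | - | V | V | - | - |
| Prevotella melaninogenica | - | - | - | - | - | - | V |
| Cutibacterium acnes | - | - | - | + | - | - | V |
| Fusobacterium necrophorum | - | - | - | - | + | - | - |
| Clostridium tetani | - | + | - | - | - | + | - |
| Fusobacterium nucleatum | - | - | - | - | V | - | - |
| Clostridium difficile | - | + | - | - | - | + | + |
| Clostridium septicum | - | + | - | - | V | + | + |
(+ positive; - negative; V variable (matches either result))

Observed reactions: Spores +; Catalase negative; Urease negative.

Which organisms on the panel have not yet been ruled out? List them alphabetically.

Clostridium difficile, Clostridium perfringens, Clostridium septicum, Clostridium tetani

Catalase -: excludes Bacteroides fragilis, Cutibacterium acnes — 9 left.
Spores +: excludes 5 organisms — 4 left.
Urease -: all 4 remaining candidates are consistent.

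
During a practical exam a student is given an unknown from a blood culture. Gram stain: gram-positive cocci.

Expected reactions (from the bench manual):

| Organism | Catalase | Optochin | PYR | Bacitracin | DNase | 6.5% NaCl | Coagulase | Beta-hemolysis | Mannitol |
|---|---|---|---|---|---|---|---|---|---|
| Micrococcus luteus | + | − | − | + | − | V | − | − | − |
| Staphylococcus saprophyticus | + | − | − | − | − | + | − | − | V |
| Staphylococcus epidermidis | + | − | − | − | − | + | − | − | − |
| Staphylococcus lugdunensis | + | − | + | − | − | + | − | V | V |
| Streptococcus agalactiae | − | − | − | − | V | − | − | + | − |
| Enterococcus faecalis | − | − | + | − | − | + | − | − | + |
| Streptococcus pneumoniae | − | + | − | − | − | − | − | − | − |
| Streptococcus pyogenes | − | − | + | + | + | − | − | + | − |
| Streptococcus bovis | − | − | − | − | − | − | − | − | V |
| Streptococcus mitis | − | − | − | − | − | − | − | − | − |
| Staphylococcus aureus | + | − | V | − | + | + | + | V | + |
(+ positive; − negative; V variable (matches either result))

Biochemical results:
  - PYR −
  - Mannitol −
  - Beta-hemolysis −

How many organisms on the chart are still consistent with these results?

6

Beta-hemolysis −: excludes Streptococcus agalactiae, Streptococcus pyogenes — 9 left.
PYR −: excludes Staphylococcus lugdunensis, Enterococcus faecalis — 7 left.
Mannitol −: excludes Staphylococcus aureus — 6 left.
Still consistent: Micrococcus luteus, Staphylococcus epidermidis, Staphylococcus saprophyticus, Streptococcus bovis, Streptococcus mitis, Streptococcus pneumoniae.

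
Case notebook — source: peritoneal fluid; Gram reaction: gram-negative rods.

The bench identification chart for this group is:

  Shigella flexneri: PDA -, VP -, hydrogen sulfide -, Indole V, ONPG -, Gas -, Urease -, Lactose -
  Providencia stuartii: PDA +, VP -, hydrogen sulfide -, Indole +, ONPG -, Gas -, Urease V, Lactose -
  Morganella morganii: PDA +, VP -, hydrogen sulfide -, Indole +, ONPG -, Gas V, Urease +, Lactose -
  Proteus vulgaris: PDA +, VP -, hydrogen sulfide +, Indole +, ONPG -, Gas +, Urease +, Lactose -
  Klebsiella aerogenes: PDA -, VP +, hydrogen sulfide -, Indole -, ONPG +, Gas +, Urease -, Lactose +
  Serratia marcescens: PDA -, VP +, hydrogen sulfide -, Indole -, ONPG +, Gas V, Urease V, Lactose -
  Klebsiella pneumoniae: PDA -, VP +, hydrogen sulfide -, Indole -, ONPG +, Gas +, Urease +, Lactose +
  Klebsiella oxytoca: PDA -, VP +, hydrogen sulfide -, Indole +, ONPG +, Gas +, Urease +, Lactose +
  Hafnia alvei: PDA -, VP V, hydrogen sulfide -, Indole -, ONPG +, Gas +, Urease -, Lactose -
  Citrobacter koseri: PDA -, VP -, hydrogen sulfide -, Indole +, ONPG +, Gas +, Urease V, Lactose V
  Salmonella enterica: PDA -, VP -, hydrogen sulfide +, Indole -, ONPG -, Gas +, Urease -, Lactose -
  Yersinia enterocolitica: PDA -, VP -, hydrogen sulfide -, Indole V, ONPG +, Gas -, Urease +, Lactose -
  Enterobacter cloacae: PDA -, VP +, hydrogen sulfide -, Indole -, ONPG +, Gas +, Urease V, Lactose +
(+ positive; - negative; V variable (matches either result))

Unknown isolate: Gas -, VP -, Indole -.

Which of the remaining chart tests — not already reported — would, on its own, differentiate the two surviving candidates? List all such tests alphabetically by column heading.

VP -: excludes 5 organisms — 8 left.
Gas -: excludes Proteus vulgaris, Hafnia alvei, Citrobacter koseri, Salmonella enterica — 4 left.
Indole -: excludes Providencia stuartii, Morganella morganii — 2 left.
Two candidates remain: Shigella flexneri and Yersinia enterocolitica.
  PDA: - vs - — same for both, does not separate.
  hydrogen sulfide: - vs - — same for both, does not separate.
  ONPG: Shigella flexneri -, Yersinia enterocolitica + — discriminates.
  Urease: Shigella flexneri -, Yersinia enterocolitica + — discriminates.
  Lactose: - vs - — same for both, does not separate.

ONPG, Urease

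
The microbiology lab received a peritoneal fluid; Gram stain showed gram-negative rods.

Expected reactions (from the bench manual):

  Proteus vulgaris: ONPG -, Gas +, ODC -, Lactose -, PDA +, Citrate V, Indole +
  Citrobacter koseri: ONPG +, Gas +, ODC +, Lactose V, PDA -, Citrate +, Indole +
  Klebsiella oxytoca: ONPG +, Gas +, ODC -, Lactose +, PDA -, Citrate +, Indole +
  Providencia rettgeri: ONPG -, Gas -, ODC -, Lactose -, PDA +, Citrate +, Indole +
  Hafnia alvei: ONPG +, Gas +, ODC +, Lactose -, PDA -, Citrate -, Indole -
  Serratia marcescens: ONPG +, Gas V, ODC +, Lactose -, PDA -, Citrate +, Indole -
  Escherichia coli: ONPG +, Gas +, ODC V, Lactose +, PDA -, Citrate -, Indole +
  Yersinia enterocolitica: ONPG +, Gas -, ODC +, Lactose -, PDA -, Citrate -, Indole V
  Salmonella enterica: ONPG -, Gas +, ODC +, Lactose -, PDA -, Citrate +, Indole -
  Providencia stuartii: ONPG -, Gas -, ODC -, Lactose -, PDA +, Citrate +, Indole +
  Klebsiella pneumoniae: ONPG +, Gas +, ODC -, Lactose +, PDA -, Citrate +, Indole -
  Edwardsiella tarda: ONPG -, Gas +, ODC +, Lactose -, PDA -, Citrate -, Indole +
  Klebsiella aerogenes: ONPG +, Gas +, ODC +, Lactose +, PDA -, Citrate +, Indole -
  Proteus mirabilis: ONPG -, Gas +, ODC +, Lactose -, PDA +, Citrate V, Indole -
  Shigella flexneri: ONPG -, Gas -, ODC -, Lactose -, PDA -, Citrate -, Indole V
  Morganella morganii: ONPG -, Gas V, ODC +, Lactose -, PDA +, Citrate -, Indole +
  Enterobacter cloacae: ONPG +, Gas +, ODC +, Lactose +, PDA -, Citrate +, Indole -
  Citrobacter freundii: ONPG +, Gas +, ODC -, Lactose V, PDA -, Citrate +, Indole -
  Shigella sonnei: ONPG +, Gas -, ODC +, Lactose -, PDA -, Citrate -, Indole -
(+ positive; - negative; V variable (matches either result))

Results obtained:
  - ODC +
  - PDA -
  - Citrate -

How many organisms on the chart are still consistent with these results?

5

PDA -: excludes 5 organisms — 14 left.
Citrate -: excludes 8 organisms — 6 left.
ODC +: excludes Shigella flexneri — 5 left.
Still consistent: Edwardsiella tarda, Escherichia coli, Hafnia alvei, Shigella sonnei, Yersinia enterocolitica.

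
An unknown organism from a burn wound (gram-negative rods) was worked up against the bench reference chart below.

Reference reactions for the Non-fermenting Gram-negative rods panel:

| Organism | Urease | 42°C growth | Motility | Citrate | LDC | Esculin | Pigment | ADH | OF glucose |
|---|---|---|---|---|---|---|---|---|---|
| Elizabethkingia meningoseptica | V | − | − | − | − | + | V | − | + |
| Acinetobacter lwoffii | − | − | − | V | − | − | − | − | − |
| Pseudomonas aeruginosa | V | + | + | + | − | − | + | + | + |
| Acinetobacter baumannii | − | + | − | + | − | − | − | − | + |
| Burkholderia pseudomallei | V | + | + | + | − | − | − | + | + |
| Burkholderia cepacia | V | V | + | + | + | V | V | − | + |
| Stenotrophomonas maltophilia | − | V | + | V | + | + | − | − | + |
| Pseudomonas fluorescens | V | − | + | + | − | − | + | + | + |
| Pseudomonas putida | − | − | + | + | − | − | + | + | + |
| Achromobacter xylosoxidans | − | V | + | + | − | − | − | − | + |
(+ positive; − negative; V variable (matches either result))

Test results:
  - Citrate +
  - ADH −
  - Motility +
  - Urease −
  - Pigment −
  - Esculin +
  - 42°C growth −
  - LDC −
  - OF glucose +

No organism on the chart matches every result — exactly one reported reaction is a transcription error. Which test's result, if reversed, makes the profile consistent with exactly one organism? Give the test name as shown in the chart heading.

Esculin

As reported, no row in the chart matches all 9 reactions.
Reversing Urease → still no organism matches.
Reversing Pigment → still no organism matches.
Reversing Citrate → still no organism matches.
Reversing ADH → still no organism matches.
Reversing 42°C growth → still no organism matches.
Reversing LDC → 2 organisms match (not unique).
Reversing Esculin (to −) → unique match: Achromobacter xylosoxidans.
Reversing Motility → still no organism matches.
Reversing OF glucose → still no organism matches.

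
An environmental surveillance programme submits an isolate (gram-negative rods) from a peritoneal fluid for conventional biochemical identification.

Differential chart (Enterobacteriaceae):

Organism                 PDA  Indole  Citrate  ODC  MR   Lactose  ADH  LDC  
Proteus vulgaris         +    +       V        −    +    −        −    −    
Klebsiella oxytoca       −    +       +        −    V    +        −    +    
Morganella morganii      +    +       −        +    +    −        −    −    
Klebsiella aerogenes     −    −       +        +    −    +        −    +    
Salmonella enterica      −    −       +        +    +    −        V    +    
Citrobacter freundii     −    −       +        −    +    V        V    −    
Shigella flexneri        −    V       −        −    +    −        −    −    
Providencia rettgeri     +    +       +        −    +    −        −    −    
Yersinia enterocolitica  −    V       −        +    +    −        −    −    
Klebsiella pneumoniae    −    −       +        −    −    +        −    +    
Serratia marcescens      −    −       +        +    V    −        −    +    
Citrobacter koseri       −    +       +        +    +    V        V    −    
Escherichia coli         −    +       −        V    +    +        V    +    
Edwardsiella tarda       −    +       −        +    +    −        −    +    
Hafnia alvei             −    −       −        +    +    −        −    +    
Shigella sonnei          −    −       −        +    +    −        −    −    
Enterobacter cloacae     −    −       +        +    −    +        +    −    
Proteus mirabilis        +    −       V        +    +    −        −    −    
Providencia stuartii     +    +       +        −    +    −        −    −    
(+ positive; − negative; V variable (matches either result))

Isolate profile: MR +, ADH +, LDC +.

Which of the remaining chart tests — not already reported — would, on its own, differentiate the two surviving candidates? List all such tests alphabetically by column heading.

LDC +: excludes 11 organisms — 8 left.
MR +: excludes Klebsiella aerogenes, Klebsiella pneumoniae — 6 left.
ADH +: excludes Klebsiella oxytoca, Serratia marcescens, Edwardsiella tarda, Hafnia alvei — 2 left.
Two candidates remain: Escherichia coli and Salmonella enterica.
  PDA: − vs − — same for both, does not separate.
  Indole: Escherichia coli +, Salmonella enterica − — discriminates.
  Citrate: Escherichia coli −, Salmonella enterica + — discriminates.
  ODC: V vs + — variable for at least one, does not separate.
  Lactose: Escherichia coli +, Salmonella enterica − — discriminates.

Citrate, Indole, Lactose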